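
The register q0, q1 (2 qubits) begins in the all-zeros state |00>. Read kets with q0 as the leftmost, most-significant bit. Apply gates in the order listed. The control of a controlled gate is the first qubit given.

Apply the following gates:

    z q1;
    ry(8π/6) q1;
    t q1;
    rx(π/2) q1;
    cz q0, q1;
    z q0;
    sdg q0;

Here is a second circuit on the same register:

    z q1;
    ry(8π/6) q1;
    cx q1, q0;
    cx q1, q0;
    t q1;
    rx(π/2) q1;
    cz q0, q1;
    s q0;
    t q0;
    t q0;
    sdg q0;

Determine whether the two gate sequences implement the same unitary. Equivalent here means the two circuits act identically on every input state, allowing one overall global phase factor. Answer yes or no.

Yes, they are equivalent — the unitaries differ by at most a global phase.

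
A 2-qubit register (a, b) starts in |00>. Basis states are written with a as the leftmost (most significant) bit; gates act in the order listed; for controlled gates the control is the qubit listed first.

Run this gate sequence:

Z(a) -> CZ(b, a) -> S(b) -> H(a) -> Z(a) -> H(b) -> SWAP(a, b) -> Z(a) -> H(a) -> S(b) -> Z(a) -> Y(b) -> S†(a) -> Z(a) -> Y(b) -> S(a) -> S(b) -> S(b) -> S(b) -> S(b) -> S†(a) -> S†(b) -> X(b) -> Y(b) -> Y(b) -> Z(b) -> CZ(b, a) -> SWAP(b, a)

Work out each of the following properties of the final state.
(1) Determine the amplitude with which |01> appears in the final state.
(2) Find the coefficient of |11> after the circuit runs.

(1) The amplitude on |01> is sqrt(2)*I/2.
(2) The amplitude on |11> is -sqrt(2)*I/2.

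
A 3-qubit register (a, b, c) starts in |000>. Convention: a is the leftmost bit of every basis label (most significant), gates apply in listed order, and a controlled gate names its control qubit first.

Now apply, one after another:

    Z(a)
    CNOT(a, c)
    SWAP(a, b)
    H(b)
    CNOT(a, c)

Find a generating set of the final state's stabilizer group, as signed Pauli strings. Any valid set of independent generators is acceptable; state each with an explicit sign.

One valid set of independent stabilizer generators is +IXI, +ZII, +IIZ (any independent generating set of the same group is equally correct).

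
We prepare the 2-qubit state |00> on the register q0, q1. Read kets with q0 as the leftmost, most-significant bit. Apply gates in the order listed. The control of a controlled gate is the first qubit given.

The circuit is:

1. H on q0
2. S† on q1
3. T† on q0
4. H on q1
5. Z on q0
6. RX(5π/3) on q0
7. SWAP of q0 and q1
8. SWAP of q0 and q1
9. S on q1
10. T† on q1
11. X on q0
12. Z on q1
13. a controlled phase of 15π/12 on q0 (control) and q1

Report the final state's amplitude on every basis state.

The final amplitudes are -sqrt(3)*exp(3*I*pi/4)/4 - I/4 on |00>, -sqrt(3)/4 + exp(3*I*pi/4)/4 on |01>, -sqrt(3)/4 + exp(I*pi/4)/4 on |10>, -sqrt(3)*I/4 + exp(3*I*pi/4)/4 on |11>. Key observation: steps 7-8 multiply out to the identity, so the circuit reduces to the remaining gates.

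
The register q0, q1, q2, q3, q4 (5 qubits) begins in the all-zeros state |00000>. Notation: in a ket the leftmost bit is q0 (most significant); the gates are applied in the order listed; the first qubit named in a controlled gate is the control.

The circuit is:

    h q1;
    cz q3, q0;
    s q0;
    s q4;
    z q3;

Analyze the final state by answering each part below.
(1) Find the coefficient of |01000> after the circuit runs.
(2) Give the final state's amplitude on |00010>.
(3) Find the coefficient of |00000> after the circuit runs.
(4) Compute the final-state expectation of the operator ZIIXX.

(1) The amplitude on |01000> is sqrt(2)/2.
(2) |00010> carries amplitude 0 in the final state.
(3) The amplitude on |00000> is sqrt(2)/2.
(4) The expectation value of ZIIXX is 0.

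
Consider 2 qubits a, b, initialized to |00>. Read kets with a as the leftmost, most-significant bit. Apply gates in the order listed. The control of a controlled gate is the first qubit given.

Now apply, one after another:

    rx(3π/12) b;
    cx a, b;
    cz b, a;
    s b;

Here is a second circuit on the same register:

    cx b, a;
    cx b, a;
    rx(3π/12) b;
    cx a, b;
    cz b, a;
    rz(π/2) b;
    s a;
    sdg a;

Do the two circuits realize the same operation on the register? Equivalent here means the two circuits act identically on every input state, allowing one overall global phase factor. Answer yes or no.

Yes: on every input state the two circuits agree up to one overall phase factor.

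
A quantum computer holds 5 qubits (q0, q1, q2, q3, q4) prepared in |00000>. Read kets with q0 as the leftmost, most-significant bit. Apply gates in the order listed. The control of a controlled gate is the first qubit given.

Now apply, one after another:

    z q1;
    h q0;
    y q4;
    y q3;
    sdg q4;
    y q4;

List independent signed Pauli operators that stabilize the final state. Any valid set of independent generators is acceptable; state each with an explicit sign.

The stabilizer group can be generated by +XIIII, +IZIII, +IIZII, -IIIZI, +IIIIZ, among other valid generating sets.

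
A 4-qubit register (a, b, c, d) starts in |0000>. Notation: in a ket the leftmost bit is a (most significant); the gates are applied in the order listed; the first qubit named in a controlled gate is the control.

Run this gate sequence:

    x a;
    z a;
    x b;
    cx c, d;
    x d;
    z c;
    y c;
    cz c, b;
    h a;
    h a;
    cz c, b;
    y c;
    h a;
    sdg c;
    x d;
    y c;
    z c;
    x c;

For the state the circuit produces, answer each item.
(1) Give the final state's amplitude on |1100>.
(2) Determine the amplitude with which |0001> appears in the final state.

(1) The final state's coefficient on |1100> equals -sqrt(2)*I/2. Key observation: the block from step 7 through step 12 cancels to the identity and can be dropped.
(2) |0001> carries amplitude 0 in the final state.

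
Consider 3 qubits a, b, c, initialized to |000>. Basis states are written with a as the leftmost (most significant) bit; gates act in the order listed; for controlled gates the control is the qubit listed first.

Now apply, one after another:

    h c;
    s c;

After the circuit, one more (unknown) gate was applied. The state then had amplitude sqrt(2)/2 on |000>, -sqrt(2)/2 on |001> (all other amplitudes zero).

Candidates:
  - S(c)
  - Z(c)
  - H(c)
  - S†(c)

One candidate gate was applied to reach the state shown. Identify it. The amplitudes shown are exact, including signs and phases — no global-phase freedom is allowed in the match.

The applied gate was S(c).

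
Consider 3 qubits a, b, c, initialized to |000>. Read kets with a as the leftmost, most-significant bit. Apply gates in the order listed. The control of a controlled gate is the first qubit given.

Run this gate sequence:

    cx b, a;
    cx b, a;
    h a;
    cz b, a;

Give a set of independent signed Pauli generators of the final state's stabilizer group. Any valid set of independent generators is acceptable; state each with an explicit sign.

One valid set of independent stabilizer generators is +XII, +IZI, +IIZ (any independent generating set of the same group is equally correct). Key observation: gates 1-2 undo each other exactly, leaving only the rest of the circuit to track.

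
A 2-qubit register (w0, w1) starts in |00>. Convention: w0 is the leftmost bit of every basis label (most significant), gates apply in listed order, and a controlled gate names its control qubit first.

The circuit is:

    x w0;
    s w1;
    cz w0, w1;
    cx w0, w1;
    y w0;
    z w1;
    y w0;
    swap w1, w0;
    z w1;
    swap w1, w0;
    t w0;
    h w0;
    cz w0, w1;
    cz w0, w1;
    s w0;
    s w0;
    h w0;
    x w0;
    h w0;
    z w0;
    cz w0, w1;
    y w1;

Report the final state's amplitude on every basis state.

The resulting statevector has amplitude -sqrt(2)*exp(3*I*pi/4)/2 on |00>, 0 on |01>, sqrt(2)*exp(3*I*pi/4)/2 on |10>, 0 on |11>. Key observation: steps 17-20 multiply out to the identity, so the circuit reduces to the remaining gates.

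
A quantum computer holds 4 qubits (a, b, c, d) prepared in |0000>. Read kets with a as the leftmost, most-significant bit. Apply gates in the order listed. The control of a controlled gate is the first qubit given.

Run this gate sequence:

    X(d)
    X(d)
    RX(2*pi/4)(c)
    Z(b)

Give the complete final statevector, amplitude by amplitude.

The resulting statevector has amplitude sqrt(2)/2 on |0000>, -sqrt(2)*I/2 on |0010>, and 0 on every other basis state. Key observation: the block from step 1 through step 2 cancels to the identity and can be dropped.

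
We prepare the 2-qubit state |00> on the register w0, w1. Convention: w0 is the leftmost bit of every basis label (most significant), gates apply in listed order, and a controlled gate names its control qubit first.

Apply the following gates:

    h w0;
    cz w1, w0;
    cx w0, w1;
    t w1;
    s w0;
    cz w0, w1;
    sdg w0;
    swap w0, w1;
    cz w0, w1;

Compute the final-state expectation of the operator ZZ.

The observable ZZ averages to 1.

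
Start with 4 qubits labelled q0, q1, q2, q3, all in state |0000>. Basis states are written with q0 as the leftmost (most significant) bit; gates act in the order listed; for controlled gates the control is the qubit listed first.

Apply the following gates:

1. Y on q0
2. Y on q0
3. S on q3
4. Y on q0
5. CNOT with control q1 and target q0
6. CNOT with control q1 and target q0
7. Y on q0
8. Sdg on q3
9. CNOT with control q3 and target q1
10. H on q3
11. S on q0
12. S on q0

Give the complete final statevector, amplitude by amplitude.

The final amplitudes are sqrt(2)/2 on |0000>, sqrt(2)/2 on |0001>, and 0 on every other basis state. Key observation: the block from step 3 through step 8 cancels to the identity and can be dropped.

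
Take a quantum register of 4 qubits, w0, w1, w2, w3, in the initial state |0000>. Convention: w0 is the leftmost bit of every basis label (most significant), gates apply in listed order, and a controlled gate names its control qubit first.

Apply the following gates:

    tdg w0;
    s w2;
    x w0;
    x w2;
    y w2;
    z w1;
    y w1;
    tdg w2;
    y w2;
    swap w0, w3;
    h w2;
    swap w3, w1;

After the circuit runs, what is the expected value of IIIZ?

The expectation value of IIIZ is -1.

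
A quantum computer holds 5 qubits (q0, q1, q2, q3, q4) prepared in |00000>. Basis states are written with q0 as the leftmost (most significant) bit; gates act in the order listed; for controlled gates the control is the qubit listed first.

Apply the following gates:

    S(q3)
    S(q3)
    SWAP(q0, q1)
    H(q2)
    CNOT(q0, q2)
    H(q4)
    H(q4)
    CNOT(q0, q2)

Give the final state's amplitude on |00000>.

The amplitude on |00000> is sqrt(2)/2.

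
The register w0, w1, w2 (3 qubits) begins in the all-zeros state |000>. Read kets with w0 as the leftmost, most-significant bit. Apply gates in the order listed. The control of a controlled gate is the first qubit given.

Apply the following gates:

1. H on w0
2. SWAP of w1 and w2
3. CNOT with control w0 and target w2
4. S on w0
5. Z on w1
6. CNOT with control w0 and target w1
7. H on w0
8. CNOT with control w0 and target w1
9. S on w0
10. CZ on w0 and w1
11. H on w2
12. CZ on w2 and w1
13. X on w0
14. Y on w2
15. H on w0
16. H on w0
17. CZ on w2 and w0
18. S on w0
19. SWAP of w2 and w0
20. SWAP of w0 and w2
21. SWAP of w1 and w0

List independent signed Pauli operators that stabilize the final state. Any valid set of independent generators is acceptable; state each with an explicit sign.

The final state is stabilized by the group generated by -YZI, -ZYI, +IIX; other independent generating sets are equally valid.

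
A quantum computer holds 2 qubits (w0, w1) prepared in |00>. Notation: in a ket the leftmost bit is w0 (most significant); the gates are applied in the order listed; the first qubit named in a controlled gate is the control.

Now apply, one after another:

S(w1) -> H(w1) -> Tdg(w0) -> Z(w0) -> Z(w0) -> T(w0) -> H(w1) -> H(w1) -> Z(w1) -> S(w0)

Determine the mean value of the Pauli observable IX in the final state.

The observable IX averages to -1.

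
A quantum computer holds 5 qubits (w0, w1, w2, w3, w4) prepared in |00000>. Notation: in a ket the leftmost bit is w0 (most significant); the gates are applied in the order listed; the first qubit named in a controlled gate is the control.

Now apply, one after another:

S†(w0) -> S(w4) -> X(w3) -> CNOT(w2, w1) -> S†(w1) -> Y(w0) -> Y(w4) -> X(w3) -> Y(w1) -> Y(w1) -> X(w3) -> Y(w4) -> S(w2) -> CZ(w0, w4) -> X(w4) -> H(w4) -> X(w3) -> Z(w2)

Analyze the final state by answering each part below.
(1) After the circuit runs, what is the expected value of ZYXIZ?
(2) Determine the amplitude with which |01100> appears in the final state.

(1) In the final state, ZYXIZ has expectation 0. Key observation: the block from step 7 through step 12 cancels to the identity and can be dropped.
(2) |01100> carries amplitude 0 in the final state.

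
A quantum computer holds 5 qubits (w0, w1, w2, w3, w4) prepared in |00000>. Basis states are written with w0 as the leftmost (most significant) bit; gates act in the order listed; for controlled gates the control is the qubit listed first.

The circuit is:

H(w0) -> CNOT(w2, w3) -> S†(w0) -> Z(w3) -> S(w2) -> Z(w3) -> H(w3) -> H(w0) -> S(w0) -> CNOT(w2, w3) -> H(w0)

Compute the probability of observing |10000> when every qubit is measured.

The probability of measuring |10000> is 1/2.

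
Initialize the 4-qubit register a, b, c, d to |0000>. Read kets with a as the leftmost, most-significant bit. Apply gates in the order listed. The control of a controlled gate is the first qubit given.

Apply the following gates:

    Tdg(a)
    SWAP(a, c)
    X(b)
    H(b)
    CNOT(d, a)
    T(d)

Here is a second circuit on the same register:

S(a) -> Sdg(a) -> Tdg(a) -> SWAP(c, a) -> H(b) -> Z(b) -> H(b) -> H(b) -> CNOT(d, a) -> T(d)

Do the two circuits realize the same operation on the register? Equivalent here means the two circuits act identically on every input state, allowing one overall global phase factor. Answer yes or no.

Yes: on every input state the two circuits agree up to one overall phase factor.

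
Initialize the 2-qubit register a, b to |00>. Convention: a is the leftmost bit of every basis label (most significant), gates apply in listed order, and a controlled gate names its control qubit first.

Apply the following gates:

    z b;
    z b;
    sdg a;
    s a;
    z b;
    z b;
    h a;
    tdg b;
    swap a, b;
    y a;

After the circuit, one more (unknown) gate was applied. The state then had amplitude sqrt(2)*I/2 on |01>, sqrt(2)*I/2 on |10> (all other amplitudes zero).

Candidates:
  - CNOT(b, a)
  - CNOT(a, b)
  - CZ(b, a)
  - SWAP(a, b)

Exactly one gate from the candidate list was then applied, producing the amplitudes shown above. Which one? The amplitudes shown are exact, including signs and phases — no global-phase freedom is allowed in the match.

It was CNOT(b, a) that produced the state shown. Key observation: steps 1-6 multiply out to the identity, so the circuit reduces to the remaining gates.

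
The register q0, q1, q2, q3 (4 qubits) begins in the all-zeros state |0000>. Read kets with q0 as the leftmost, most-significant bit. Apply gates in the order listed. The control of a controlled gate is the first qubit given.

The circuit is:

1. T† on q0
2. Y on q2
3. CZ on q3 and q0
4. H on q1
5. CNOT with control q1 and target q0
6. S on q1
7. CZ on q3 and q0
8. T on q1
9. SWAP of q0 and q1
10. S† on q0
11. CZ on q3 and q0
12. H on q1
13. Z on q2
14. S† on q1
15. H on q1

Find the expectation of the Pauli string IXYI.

In the final state, IXYI has expectation 0.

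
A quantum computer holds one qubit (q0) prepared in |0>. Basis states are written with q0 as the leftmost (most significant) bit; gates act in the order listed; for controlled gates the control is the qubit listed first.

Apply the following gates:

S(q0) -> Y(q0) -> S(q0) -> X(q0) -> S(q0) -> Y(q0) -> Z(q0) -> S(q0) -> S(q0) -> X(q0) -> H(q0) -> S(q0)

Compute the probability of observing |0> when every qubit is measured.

A full measurement returns |0> with probability 1/2.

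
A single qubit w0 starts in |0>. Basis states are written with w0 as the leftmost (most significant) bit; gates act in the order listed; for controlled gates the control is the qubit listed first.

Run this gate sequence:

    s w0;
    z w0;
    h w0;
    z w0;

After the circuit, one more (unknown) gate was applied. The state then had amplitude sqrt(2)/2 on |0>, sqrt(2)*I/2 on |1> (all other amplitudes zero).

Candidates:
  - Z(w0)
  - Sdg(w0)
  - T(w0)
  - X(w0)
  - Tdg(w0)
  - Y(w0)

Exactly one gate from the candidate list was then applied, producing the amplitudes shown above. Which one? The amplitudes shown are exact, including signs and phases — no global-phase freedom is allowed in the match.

The applied gate was Sdg(w0).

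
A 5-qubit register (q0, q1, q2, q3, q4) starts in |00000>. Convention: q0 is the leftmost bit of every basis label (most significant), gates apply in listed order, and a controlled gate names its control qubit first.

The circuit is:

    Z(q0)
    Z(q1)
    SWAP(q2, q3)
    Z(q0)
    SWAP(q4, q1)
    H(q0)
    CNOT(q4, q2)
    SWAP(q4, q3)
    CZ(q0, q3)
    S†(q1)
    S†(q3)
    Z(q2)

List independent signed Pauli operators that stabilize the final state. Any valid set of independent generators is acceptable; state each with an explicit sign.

The stabilizer group can be generated by +XIIII, +IZIII, +IIZII, +IIIZI, +IIIIZ, among other valid generating sets.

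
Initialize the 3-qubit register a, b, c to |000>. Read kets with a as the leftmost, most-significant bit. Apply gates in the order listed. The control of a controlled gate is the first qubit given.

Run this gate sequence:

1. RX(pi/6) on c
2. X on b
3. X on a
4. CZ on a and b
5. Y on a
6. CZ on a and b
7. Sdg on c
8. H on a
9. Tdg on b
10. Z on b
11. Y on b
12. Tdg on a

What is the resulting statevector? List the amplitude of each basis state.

The resulting statevector has amplitude (1 + sqrt(3))*exp(3*I*pi/4)/4 on |000>, (1 - sqrt(3))*exp(3*I*pi/4)/4 on |001>, 0 on |010>, 0 on |011>, I*(1 + sqrt(3))/4 on |100>, I*(1 - sqrt(3))/4 on |101>, 0 on |110>, 0 on |111>.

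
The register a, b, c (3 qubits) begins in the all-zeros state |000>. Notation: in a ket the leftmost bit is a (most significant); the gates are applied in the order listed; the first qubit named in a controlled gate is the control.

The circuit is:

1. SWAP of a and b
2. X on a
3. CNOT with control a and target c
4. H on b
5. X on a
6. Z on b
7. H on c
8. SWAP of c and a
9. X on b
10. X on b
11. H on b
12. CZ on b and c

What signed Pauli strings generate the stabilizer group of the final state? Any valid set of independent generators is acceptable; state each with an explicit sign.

The stabilizer group can be generated by -XII, -IZI, +IIZ, among other valid generating sets.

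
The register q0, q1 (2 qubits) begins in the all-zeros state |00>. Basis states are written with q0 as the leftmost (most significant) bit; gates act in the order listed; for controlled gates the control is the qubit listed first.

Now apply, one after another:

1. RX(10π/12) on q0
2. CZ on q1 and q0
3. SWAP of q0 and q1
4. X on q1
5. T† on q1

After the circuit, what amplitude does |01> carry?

The final state's coefficient on |01> equals (-sqrt(6) + sqrt(2))*exp(3*I*pi/4)/4.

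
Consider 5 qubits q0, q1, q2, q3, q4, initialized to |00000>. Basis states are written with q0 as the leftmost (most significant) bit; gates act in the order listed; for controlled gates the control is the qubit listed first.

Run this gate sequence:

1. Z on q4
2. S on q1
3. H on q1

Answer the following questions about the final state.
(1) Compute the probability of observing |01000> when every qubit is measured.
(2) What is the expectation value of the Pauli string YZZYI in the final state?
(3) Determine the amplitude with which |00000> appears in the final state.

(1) Outcome |01000> occurs with probability 1/2.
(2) The expectation value of YZZYI is 0.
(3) |00000> carries amplitude sqrt(2)/2 in the final state.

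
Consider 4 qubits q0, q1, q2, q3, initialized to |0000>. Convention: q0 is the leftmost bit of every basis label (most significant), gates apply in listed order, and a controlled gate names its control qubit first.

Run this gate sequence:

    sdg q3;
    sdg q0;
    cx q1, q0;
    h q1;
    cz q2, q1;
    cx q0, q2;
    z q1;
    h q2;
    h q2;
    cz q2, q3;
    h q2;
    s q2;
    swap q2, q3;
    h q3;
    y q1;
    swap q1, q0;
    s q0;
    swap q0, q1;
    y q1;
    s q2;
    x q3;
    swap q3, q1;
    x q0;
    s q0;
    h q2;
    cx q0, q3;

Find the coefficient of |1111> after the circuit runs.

|1111> carries amplitude -1/4 - I/4 in the final state.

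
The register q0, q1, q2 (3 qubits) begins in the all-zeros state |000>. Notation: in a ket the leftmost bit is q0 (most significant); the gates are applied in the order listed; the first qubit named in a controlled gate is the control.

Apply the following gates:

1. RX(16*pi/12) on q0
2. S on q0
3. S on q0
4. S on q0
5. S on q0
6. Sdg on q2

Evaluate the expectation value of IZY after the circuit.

In the final state, IZY has expectation 0. Key observation: the block from step 2 through step 5 cancels to the identity and can be dropped.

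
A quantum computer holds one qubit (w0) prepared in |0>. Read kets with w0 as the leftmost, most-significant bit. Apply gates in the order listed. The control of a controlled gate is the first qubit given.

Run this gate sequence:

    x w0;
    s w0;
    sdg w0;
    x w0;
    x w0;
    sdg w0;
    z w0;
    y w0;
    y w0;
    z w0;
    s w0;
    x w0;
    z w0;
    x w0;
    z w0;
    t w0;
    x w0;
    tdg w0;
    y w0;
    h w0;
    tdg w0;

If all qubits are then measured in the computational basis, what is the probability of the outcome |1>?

Outcome |1> occurs with probability 1/2. Key observation: steps 5-12 multiply out to the identity, so the circuit reduces to the remaining gates.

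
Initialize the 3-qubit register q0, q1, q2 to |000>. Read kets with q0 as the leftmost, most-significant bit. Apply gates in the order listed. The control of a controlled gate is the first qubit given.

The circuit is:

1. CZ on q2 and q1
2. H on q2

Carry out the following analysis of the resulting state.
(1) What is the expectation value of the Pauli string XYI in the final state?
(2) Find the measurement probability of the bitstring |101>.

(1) The expectation value of XYI is 0.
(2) Outcome |101> occurs with probability 0.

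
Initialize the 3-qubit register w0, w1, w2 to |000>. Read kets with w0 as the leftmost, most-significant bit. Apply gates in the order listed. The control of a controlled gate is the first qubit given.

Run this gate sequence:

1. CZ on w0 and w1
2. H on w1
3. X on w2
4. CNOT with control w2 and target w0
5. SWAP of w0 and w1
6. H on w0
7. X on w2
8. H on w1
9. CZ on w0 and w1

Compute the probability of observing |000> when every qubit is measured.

Outcome |000> occurs with probability 1/2.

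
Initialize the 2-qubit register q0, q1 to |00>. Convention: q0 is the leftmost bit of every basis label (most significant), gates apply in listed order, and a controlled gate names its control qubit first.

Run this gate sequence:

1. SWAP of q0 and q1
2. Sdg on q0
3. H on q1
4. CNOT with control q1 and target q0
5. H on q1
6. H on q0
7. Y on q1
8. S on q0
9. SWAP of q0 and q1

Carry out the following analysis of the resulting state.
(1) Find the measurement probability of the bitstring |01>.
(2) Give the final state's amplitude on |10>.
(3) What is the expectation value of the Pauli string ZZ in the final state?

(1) Outcome |01> occurs with probability 1/2.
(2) The amplitude on |10> is sqrt(2)*I/2.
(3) The observable ZZ averages to -1.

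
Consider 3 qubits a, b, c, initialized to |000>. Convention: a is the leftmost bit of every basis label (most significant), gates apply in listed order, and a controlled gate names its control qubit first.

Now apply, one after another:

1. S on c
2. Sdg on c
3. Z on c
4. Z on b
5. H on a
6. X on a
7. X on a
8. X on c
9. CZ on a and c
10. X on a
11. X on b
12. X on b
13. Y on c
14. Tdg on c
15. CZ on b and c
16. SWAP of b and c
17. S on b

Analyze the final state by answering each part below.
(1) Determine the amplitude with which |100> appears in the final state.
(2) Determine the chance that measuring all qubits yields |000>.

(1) |100> carries amplitude -sqrt(2)*I/2 in the final state.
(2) A full measurement returns |000> with probability 1/2.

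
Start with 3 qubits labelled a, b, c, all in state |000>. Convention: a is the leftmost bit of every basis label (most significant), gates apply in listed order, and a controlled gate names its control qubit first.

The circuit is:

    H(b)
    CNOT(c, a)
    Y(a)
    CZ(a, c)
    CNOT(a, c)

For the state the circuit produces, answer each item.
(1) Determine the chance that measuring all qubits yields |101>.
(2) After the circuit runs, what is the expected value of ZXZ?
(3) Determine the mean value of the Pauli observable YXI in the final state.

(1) Outcome |101> occurs with probability 1/2.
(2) In the final state, ZXZ has expectation 1.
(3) In the final state, YXI has expectation 0.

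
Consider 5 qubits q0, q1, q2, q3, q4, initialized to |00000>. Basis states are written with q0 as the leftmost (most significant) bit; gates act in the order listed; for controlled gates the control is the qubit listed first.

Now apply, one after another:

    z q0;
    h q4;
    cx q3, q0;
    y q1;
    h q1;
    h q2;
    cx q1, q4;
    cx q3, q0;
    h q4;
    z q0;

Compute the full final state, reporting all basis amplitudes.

The resulting statevector has amplitude I/2 on |00000>, I/2 on |00100>, -I/2 on |01000>, -I/2 on |01100>, and 0 on every other basis state.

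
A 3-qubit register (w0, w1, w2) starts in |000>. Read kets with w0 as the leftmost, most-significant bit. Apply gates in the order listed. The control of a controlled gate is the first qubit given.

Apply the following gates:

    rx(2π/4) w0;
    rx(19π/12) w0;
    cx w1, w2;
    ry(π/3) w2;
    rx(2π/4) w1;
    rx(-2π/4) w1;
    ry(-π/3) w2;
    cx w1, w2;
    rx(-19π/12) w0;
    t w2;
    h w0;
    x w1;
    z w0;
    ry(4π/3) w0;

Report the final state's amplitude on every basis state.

The final amplitudes are (-1 + sqrt(3)*I)*(1 - I)/4 on |010>, (1 - I)*(sqrt(3) + I)/4 on |110>, and 0 on every other basis state. Key observation: steps 2-9 multiply out to the identity, so the circuit reduces to the remaining gates.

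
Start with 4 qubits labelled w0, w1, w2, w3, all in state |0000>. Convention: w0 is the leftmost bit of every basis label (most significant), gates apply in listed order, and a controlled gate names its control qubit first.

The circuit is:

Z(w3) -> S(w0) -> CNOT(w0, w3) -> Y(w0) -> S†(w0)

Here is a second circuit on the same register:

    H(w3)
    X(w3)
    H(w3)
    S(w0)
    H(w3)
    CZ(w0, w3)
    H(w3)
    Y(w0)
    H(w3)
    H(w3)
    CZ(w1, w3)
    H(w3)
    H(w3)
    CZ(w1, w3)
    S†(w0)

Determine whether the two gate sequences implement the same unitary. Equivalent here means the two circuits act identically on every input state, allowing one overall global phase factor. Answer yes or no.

Yes — the two circuits implement the same unitary up to a global phase.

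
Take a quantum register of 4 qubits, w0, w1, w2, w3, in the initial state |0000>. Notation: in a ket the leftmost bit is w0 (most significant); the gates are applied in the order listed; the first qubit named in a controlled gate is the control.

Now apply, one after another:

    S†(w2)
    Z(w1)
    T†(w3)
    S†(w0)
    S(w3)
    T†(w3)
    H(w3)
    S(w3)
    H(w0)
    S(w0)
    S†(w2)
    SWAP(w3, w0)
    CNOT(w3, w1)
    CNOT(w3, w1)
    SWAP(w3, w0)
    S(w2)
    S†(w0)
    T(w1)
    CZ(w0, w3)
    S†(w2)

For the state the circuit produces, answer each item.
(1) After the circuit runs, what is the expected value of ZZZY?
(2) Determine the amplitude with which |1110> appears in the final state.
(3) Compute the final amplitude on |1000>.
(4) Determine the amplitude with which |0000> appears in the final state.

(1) The expectation value of ZZZY is 1. Key observation: the block from step 10 through step 17 cancels to the identity and can be dropped.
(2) |1110> carries amplitude 0 in the final state.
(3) The amplitude on |1000> is 1/2.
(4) The final state's coefficient on |0000> equals 1/2.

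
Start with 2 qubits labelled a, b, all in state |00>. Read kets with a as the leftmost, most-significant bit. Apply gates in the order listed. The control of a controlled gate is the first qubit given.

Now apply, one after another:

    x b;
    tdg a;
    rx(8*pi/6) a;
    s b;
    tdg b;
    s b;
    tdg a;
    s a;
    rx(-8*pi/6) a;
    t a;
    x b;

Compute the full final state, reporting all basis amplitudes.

After the circuit, the state carries amplitude -3/4 + exp(3*I*pi/4)/4 on |00>, 0 on |01>, sqrt(3)*(-exp(3*I*pi/4) + I)/4 on |10>, 0 on |11>.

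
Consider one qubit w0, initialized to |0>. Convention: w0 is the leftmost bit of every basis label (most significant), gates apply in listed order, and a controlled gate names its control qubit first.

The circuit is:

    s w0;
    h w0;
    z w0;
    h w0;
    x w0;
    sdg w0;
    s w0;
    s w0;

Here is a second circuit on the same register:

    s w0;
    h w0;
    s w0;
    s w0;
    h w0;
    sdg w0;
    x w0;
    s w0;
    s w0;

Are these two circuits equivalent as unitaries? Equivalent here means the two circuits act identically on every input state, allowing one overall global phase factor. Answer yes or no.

No, they are not equivalent — no single phase factor reconciles the two unitaries.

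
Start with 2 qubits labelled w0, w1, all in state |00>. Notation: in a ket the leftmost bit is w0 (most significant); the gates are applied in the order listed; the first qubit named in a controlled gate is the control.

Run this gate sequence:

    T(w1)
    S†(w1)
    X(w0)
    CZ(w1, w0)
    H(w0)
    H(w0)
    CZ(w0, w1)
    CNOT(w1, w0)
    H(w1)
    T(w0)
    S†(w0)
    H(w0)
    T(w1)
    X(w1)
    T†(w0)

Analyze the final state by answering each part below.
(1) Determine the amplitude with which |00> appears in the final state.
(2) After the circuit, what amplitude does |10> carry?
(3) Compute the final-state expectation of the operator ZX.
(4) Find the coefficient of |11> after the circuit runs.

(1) The amplitude on |00> is 1/2.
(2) The amplitude on |10> is exp(3*I*pi/4)/2.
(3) The observable ZX averages to 0.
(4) The final state's coefficient on |11> equals I/2.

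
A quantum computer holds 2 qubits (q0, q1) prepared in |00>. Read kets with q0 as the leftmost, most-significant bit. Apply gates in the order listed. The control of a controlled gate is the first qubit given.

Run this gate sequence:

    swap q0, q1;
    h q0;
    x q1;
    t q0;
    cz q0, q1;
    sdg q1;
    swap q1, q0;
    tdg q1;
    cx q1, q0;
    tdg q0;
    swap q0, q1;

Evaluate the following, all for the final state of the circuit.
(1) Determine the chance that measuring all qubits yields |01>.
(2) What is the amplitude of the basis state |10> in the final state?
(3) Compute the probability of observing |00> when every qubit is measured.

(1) The probability of measuring |01> is 1/2.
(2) |10> carries amplitude sqrt(2)*I/2 in the final state.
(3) Outcome |00> occurs with probability 0.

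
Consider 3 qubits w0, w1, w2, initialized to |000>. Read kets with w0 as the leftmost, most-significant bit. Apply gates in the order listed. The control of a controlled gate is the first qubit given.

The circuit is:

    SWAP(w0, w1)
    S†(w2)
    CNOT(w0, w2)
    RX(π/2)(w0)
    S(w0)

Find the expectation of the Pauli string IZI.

The observable IZI averages to 1.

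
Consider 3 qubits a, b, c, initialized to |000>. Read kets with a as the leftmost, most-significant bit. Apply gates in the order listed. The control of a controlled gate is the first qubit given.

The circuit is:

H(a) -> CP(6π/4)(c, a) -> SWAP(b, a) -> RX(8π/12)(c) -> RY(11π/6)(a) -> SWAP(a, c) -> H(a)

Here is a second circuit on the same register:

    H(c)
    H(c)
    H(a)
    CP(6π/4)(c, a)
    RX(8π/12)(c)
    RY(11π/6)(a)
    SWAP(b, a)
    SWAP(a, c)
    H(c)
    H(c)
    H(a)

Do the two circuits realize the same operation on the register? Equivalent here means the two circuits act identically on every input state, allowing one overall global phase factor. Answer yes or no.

No — the two circuits implement different unitaries, even allowing a global phase.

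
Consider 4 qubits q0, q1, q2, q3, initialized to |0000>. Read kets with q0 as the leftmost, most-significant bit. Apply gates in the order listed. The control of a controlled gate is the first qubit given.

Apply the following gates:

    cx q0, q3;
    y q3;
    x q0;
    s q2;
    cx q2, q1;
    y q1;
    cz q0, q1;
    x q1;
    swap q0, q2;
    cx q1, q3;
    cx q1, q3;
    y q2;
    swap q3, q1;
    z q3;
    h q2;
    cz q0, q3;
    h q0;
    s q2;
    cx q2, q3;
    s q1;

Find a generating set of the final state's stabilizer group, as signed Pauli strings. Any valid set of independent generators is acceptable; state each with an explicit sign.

The final state is stabilized by the group generated by +XIII, +IIXY, -IZII, +IIZZ; other independent generating sets are equally valid. Key observation: gates 10-11 undo each other exactly, leaving only the rest of the circuit to track.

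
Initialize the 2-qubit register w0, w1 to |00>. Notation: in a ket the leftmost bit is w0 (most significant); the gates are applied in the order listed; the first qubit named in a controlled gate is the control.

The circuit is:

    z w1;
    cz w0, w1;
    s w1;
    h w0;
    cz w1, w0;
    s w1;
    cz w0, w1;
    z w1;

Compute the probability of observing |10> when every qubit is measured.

The probability of measuring |10> is 1/2.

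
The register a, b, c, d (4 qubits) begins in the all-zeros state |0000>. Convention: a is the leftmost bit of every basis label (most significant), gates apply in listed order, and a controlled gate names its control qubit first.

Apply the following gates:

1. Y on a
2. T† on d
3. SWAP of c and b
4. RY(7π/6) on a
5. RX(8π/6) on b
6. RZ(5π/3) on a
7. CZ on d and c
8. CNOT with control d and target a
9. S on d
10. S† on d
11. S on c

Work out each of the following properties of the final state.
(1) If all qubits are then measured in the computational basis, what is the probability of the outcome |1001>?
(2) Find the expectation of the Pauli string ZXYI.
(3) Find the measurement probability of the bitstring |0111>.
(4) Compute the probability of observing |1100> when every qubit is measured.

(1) Outcome |1001> occurs with probability 0.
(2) The expectation value of ZXYI is 0.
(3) A full measurement returns |0111> with probability 0.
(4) Outcome |1100> occurs with probability 3/8 - 3*sqrt(3)/16.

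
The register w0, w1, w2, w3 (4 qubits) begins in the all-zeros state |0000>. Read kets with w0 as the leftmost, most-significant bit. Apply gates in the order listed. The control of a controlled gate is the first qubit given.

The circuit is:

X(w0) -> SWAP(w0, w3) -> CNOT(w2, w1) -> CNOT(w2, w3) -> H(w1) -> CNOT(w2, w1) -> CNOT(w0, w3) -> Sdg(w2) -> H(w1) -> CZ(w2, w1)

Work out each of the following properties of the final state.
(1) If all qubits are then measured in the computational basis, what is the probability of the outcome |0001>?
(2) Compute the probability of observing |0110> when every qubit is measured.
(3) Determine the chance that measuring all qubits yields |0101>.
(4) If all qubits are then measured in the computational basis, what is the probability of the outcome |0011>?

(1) Outcome |0001> occurs with probability 1.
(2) Outcome |0110> occurs with probability 0.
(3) Outcome |0101> occurs with probability 0.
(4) Outcome |0011> occurs with probability 0.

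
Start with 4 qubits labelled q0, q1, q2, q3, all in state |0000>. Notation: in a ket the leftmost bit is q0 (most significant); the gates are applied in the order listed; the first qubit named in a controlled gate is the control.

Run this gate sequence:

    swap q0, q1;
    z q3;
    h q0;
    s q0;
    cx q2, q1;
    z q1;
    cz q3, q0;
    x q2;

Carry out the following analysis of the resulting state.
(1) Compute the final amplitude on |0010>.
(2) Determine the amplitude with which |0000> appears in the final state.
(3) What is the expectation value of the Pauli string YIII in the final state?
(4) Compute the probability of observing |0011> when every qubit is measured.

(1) The amplitude on |0010> is sqrt(2)/2.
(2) The final state's coefficient on |0000> equals 0.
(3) The observable YIII averages to 1.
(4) Outcome |0011> occurs with probability 0.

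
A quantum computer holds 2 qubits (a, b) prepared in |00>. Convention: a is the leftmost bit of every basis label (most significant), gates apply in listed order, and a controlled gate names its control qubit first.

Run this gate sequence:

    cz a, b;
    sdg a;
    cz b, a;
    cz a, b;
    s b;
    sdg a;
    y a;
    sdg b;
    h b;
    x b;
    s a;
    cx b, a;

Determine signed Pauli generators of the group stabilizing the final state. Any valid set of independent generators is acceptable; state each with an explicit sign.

The stabilizer group can be generated by +XX, -ZZ, among other valid generating sets.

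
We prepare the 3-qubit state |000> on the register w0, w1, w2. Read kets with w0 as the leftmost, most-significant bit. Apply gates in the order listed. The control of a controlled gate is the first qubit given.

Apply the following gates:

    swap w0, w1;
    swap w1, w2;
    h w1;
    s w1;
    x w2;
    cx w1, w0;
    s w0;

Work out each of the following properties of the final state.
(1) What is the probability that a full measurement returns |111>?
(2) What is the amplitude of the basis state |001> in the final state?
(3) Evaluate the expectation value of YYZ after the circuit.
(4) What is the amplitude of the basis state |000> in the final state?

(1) The probability of measuring |111> is 1/2.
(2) |001> carries amplitude sqrt(2)/2 in the final state.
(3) The observable YYZ averages to -1.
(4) |000> carries amplitude 0 in the final state.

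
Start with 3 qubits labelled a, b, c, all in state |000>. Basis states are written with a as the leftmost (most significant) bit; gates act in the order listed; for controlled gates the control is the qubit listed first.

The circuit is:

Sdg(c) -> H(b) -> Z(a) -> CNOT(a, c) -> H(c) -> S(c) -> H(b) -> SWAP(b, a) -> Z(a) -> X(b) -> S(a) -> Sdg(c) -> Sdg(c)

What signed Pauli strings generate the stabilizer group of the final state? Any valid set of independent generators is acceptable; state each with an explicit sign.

The final state is stabilized by the group generated by -IIY, +ZII, -IZI; other independent generating sets are equally valid.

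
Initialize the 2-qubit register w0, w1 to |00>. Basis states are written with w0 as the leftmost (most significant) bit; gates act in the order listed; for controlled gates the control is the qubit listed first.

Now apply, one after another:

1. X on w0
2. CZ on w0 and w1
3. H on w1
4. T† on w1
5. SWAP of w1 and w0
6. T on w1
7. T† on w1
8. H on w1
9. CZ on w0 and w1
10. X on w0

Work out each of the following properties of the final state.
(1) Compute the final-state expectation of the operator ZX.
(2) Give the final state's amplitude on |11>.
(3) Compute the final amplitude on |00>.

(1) The observable ZX averages to 1.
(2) The amplitude on |11> is -1/2.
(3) The amplitude on |00> is -exp(3*I*pi/4)/2.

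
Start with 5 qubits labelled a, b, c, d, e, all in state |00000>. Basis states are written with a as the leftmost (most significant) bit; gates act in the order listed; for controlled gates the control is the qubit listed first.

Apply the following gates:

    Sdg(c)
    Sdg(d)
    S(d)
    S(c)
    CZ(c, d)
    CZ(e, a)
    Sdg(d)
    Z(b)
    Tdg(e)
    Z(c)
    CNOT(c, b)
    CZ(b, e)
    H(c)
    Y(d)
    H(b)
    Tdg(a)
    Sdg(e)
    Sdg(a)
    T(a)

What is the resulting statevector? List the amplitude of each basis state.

After the circuit, the state carries amplitude I/2 on |00010>, I/2 on |00110>, I/2 on |01010>, I/2 on |01110>, and 0 on every other basis state. Key observation: the block from step 1 through step 4 cancels to the identity and can be dropped.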